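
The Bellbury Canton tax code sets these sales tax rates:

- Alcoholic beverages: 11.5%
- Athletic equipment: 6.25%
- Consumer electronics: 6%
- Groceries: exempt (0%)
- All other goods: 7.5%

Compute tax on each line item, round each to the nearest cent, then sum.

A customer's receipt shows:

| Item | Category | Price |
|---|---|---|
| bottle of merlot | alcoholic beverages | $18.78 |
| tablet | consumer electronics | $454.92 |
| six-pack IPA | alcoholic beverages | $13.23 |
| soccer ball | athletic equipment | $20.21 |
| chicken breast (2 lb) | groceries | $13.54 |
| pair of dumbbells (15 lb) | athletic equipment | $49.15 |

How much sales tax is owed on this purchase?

$35.31

Bottle of merlot $18.78: alcoholic beverages → 11.5% → $2.16
Tablet $454.92: consumer electronics → 6% → $27.30
Six-pack IPA $13.23: alcoholic beverages → 11.5% → $1.52
Soccer ball $20.21: athletic equipment → 6.25% → $1.26
Chicken breast (2 lb) $13.54: groceries → 0% → $0.00
Pair of dumbbells (15 lb) $49.15: athletic equipment → 6.25% → $3.07
Total tax = $2.16 + $27.30 + $1.52 + $1.26 + $3.07 = $35.31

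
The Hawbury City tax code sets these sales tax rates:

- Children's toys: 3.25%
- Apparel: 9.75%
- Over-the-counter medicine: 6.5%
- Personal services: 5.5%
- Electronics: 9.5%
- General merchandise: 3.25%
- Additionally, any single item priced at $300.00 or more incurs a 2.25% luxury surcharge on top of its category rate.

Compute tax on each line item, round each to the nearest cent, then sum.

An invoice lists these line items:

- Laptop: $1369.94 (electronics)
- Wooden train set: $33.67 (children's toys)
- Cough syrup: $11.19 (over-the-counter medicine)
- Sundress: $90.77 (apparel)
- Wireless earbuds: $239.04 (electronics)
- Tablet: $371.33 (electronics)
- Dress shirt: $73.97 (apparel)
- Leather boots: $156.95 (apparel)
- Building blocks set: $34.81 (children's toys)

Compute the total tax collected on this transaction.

$261.62

Laptop $1369.94: electronics → 9.5% + 2.25% surcharge = 11.75% → $160.97
Wooden train set $33.67: children's toys → 3.25% → $1.09
Cough syrup $11.19: over-the-counter medicine → 6.5% → $0.73
Sundress $90.77: apparel → 9.75% → $8.85
Wireless earbuds $239.04: electronics → 9.5% → $22.71
Tablet $371.33: electronics → 9.5% + 2.25% surcharge = 11.75% → $43.63
Dress shirt $73.97: apparel → 9.75% → $7.21
Leather boots $156.95: apparel → 9.75% → $15.30
Building blocks set $34.81: children's toys → 3.25% → $1.13
Total tax = $160.97 + $1.09 + $0.73 + $8.85 + $22.71 + $43.63 + $7.21 + $15.30 + $1.13 = $261.62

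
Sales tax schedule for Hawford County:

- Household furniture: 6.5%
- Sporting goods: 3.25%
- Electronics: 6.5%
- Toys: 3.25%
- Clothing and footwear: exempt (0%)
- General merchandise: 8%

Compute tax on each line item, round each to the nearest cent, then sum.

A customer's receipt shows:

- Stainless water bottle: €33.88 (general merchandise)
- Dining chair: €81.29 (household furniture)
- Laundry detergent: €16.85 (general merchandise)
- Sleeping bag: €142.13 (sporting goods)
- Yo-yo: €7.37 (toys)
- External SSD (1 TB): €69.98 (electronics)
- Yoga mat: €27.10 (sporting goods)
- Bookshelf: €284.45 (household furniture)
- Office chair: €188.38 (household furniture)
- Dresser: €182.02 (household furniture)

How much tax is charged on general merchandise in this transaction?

€4.06

Stainless water bottle €33.88: general merchandise → 8% → €2.71
Laundry detergent €16.85: general merchandise → 8% → €1.35
Tax on general merchandise = €2.71 + €1.35 = €4.06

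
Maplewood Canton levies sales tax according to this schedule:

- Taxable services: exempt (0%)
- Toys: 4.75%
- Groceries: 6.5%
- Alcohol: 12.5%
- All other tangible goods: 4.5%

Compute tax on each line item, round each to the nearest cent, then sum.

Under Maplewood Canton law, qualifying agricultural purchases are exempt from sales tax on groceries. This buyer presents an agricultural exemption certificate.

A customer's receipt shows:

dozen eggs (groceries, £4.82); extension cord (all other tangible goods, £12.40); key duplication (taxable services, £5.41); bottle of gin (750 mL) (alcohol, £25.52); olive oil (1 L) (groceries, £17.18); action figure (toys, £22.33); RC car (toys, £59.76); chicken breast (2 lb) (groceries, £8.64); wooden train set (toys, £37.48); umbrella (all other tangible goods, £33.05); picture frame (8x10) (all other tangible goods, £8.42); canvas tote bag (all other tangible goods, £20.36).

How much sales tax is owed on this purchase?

Dozen eggs £4.82: groceries, buyer-exempt → 0% → £0.00
Extension cord £12.40: all other tangible goods → 4.5% → £0.56
Key duplication £5.41: taxable services → 0% → £0.00
Bottle of gin (750 mL) £25.52: alcohol → 12.5% → £3.19
Olive oil (1 L) £17.18: groceries, buyer-exempt → 0% → £0.00
Action figure £22.33: toys → 4.75% → £1.06
RC car £59.76: toys → 4.75% → £2.84
Chicken breast (2 lb) £8.64: groceries, buyer-exempt → 0% → £0.00
Wooden train set £37.48: toys → 4.75% → £1.78
Umbrella £33.05: all other tangible goods → 4.5% → £1.49
Picture frame (8x10) £8.42: all other tangible goods → 4.5% → £0.38
Canvas tote bag £20.36: all other tangible goods → 4.5% → £0.92
Total tax = £0.56 + £3.19 + £1.06 + £2.84 + £1.78 + £1.49 + £0.38 + £0.92 = £12.22

£12.22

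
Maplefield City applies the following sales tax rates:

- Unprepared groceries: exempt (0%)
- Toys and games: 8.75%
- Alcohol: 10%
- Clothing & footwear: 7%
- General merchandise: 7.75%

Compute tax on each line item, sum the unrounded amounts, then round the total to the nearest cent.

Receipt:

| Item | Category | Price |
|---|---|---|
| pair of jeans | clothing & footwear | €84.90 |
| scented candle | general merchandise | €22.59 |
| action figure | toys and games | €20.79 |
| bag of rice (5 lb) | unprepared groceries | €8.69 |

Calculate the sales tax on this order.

€9.51

Pair of jeans €84.90: clothing & footwear → 7% → €5.943
Scented candle €22.59: general merchandise → 7.75% → €1.750725
Action figure €20.79: toys and games → 8.75% → €1.819125
Bag of rice (5 lb) €8.69: unprepared groceries → 0% → €0.00
Unrounded tax sum = €9.51285 → €9.51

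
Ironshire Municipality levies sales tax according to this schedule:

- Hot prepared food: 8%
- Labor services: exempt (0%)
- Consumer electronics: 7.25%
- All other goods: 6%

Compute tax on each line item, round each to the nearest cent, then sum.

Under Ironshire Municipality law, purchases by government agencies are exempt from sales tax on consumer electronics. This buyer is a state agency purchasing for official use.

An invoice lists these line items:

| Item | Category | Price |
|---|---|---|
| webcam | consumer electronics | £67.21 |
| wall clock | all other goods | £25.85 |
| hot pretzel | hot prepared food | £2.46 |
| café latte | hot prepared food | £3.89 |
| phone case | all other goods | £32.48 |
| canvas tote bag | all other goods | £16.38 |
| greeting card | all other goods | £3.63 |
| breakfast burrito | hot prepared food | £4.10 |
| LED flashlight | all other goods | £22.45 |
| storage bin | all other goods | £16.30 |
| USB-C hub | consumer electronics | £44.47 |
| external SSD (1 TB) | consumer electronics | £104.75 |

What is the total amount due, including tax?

£351.84

Webcam £67.21: consumer electronics, buyer-exempt → 0% → £0.00
Wall clock £25.85: all other goods → 6% → £1.55
Hot pretzel £2.46: hot prepared food → 8% → £0.20
Café latte £3.89: hot prepared food → 8% → £0.31
Phone case £32.48: all other goods → 6% → £1.95
Canvas tote bag £16.38: all other goods → 6% → £0.98
Greeting card £3.63: all other goods → 6% → £0.22
Breakfast burrito £4.10: hot prepared food → 8% → £0.33
LED flashlight £22.45: all other goods → 6% → £1.35
Storage bin £16.30: all other goods → 6% → £0.98
USB-C hub £44.47: consumer electronics, buyer-exempt → 0% → £0.00
External SSD (1 TB) £104.75: consumer electronics, buyer-exempt → 0% → £0.00
Subtotal = £343.97; tax = £7.87; total due = £351.84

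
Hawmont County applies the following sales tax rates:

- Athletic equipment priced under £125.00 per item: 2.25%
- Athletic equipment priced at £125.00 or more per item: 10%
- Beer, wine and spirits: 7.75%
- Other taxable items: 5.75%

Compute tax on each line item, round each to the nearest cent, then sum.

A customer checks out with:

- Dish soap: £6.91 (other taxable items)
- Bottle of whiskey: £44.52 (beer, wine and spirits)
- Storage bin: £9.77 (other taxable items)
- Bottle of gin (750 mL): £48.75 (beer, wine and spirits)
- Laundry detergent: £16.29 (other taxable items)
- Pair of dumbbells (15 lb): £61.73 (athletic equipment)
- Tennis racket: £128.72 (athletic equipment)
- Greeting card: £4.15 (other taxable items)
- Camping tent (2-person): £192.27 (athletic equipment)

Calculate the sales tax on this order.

Dish soap £6.91: other taxable items → 5.75% → £0.40
Bottle of whiskey £44.52: beer, wine and spirits → 7.75% → £3.45
Storage bin £9.77: other taxable items → 5.75% → £0.56
Bottle of gin (750 mL) £48.75: beer, wine and spirits → 7.75% → £3.78
Laundry detergent £16.29: other taxable items → 5.75% → £0.94
Pair of dumbbells (15 lb) £61.73: athletic equipment, under £125.00 → 2.25% → £1.39
Tennis racket £128.72: athletic equipment, £125.00 or more → 10% → £12.87
Greeting card £4.15: other taxable items → 5.75% → £0.24
Camping tent (2-person) £192.27: athletic equipment, £125.00 or more → 10% → £19.23
Total tax = £0.40 + £3.45 + £0.56 + £3.78 + £0.94 + £1.39 + £12.87 + £0.24 + £19.23 = £42.86

£42.86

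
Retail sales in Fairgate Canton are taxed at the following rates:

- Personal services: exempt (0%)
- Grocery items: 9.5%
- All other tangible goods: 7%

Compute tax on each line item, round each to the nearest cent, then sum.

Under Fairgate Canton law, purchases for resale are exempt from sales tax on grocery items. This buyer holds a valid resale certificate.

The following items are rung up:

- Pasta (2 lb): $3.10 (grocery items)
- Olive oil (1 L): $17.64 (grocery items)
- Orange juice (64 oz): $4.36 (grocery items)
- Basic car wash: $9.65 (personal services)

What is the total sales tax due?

Pasta (2 lb) $3.10: grocery items, buyer-exempt → 0% → $0.00
Olive oil (1 L) $17.64: grocery items, buyer-exempt → 0% → $0.00
Orange juice (64 oz) $4.36: grocery items, buyer-exempt → 0% → $0.00
Basic car wash $9.65: personal services → 0% → $0.00
Total tax = $0.00

$0.00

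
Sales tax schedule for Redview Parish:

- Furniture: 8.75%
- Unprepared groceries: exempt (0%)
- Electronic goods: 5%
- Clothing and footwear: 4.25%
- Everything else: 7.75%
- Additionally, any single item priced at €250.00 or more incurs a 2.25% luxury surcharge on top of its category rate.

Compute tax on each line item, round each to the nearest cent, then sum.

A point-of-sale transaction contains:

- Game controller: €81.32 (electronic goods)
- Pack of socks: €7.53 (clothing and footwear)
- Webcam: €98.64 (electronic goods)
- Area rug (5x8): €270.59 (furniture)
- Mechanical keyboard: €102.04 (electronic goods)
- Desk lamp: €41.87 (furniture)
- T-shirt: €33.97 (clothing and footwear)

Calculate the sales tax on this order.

Game controller €81.32: electronic goods → 5% → €4.07
Pack of socks €7.53: clothing and footwear → 4.25% → €0.32
Webcam €98.64: electronic goods → 5% → €4.93
Area rug (5x8) €270.59: furniture → 8.75% + 2.25% surcharge = 11% → €29.76
Mechanical keyboard €102.04: electronic goods → 5% → €5.10
Desk lamp €41.87: furniture → 8.75% → €3.66
T-shirt €33.97: clothing and footwear → 4.25% → €1.44
Total tax = €4.07 + €0.32 + €4.93 + €29.76 + €5.10 + €3.66 + €1.44 = €49.28

€49.28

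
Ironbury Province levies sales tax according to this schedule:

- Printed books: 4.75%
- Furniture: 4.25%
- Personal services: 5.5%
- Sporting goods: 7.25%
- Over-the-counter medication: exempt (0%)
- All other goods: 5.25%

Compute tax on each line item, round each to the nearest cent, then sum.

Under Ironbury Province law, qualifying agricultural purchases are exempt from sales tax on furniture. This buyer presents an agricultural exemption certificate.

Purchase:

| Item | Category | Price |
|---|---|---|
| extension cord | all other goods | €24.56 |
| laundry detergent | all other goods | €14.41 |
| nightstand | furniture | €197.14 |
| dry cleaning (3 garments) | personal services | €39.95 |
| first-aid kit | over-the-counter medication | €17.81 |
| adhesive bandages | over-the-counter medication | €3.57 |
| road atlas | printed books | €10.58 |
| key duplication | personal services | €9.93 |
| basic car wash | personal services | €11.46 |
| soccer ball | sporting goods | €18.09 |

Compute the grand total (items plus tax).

Extension cord €24.56: all other goods → 5.25% → €1.29
Laundry detergent €14.41: all other goods → 5.25% → €0.76
Nightstand €197.14: furniture, buyer-exempt → 0% → €0.00
Dry cleaning (3 garments) €39.95: personal services → 5.5% → €2.20
First-aid kit €17.81: over-the-counter medication → 0% → €0.00
Adhesive bandages €3.57: over-the-counter medication → 0% → €0.00
Road atlas €10.58: printed books → 4.75% → €0.50
Key duplication €9.93: personal services → 5.5% → €0.55
Basic car wash €11.46: personal services → 5.5% → €0.63
Soccer ball €18.09: sporting goods → 7.25% → €1.31
Subtotal = €347.50; tax = €7.24; total due = €354.74

€354.74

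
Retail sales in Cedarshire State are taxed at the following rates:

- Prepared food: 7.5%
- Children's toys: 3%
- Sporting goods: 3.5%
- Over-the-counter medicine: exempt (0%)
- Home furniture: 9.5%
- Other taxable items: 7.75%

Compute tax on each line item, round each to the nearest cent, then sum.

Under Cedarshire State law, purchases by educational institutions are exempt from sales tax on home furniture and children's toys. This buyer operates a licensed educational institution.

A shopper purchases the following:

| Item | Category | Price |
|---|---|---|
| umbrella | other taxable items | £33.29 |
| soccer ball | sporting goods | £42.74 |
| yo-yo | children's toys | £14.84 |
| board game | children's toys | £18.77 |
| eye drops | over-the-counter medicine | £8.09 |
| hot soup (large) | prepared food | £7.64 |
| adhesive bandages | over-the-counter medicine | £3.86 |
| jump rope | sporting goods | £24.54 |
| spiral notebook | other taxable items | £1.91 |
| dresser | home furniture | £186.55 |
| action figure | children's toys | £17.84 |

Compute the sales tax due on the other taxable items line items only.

£2.73

Umbrella £33.29: other taxable items → 7.75% → £2.58
Spiral notebook £1.91: other taxable items → 7.75% → £0.15
Tax on other taxable items = £2.58 + £0.15 = £2.73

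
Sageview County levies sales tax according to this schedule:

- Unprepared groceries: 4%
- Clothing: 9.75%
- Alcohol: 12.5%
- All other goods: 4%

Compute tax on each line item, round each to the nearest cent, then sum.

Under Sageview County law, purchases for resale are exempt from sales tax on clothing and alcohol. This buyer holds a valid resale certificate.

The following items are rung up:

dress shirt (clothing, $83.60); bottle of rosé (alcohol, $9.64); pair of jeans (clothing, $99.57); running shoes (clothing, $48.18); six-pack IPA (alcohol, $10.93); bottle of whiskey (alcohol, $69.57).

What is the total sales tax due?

$0.00

Dress shirt $83.60: clothing, buyer-exempt → 0% → $0.00
Bottle of rosé $9.64: alcohol, buyer-exempt → 0% → $0.00
Pair of jeans $99.57: clothing, buyer-exempt → 0% → $0.00
Running shoes $48.18: clothing, buyer-exempt → 0% → $0.00
Six-pack IPA $10.93: alcohol, buyer-exempt → 0% → $0.00
Bottle of whiskey $69.57: alcohol, buyer-exempt → 0% → $0.00
Total tax = $0.00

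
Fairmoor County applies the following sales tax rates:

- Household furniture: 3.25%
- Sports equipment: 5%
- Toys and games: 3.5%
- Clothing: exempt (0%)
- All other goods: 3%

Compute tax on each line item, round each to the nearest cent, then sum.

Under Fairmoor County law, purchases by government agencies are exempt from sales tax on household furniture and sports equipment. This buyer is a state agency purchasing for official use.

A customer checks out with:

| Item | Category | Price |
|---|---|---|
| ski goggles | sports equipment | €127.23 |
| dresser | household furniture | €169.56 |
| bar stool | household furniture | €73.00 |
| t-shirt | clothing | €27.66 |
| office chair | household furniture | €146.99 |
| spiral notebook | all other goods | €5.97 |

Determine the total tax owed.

Ski goggles €127.23: sports equipment, buyer-exempt → 0% → €0.00
Dresser €169.56: household furniture, buyer-exempt → 0% → €0.00
Bar stool €73.00: household furniture, buyer-exempt → 0% → €0.00
T-shirt €27.66: clothing → 0% → €0.00
Office chair €146.99: household furniture, buyer-exempt → 0% → €0.00
Spiral notebook €5.97: all other goods → 3% → €0.18
Total tax = €0.18

€0.18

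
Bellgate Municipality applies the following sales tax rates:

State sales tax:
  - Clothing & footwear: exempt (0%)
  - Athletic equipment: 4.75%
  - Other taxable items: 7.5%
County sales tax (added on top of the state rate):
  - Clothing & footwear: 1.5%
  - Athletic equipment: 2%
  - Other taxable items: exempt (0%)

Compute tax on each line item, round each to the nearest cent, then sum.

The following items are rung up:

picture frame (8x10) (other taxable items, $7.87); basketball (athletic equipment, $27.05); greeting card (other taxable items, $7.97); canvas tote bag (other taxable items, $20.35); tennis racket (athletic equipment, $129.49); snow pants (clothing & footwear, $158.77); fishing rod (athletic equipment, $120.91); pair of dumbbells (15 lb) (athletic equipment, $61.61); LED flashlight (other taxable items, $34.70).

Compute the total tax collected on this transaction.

Picture frame (8x10) $7.87: other taxable items → 7.5% + 0% county = 7.5% → $0.59
Basketball $27.05: athletic equipment → 4.75% + 2% county = 6.75% → $1.83
Greeting card $7.97: other taxable items → 7.5% + 0% county = 7.5% → $0.60
Canvas tote bag $20.35: other taxable items → 7.5% + 0% county = 7.5% → $1.53
Tennis racket $129.49: athletic equipment → 4.75% + 2% county = 6.75% → $8.74
Snow pants $158.77: clothing & footwear → 0% + 1.5% county = 1.5% → $2.38
Fishing rod $120.91: athletic equipment → 4.75% + 2% county = 6.75% → $8.16
Pair of dumbbells (15 lb) $61.61: athletic equipment → 4.75% + 2% county = 6.75% → $4.16
LED flashlight $34.70: other taxable items → 7.5% + 0% county = 7.5% → $2.60
Total tax = $0.59 + $1.83 + $0.60 + $1.53 + $8.74 + $2.38 + $8.16 + $4.16 + $2.60 = $30.59

$30.59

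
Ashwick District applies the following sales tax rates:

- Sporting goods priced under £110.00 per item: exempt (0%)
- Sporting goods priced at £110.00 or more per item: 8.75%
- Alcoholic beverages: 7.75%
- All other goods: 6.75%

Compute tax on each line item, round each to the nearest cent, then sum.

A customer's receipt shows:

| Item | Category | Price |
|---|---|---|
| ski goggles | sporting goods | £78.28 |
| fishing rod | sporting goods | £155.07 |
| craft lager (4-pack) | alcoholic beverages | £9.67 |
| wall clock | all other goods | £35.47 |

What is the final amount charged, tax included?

£295.20

Ski goggles £78.28: sporting goods, under £110.00 → 0% → £0.00
Fishing rod £155.07: sporting goods, £110.00 or more → 8.75% → £13.57
Craft lager (4-pack) £9.67: alcoholic beverages → 7.75% → £0.75
Wall clock £35.47: all other goods → 6.75% → £2.39
Subtotal = £278.49; tax = £16.71; total due = £295.20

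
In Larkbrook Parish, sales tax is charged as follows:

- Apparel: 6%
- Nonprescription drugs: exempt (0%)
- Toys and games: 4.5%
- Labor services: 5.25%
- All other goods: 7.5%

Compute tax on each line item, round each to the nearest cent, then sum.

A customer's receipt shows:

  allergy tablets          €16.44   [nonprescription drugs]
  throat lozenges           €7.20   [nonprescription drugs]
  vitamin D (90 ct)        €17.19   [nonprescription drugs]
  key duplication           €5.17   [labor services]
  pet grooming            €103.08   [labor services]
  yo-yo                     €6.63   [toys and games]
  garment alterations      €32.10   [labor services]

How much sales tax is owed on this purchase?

€7.67

Allergy tablets €16.44: nonprescription drugs → 0% → €0.00
Throat lozenges €7.20: nonprescription drugs → 0% → €0.00
Vitamin D (90 ct) €17.19: nonprescription drugs → 0% → €0.00
Key duplication €5.17: labor services → 5.25% → €0.27
Pet grooming €103.08: labor services → 5.25% → €5.41
Yo-yo €6.63: toys and games → 4.5% → €0.30
Garment alterations €32.10: labor services → 5.25% → €1.69
Total tax = €0.27 + €5.41 + €0.30 + €1.69 = €7.67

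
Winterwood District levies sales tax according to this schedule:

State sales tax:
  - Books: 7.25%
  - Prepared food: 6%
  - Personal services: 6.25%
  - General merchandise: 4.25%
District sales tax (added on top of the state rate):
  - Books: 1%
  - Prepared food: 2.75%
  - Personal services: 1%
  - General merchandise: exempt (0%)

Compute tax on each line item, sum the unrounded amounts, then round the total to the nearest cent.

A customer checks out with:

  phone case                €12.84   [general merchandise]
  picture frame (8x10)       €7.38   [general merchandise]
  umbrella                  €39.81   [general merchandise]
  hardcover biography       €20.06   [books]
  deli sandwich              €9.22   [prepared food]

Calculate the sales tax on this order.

€5.01

Phone case €12.84: general merchandise → 4.25% + 0% district = 4.25% → €0.5457
Picture frame (8x10) €7.38: general merchandise → 4.25% + 0% district = 4.25% → €0.31365
Umbrella €39.81: general merchandise → 4.25% + 0% district = 4.25% → €1.691925
Hardcover biography €20.06: books → 7.25% + 1% district = 8.25% → €1.65495
Deli sandwich €9.22: prepared food → 6% + 2.75% district = 8.75% → €0.80675
Unrounded tax sum = €5.012975 → €5.01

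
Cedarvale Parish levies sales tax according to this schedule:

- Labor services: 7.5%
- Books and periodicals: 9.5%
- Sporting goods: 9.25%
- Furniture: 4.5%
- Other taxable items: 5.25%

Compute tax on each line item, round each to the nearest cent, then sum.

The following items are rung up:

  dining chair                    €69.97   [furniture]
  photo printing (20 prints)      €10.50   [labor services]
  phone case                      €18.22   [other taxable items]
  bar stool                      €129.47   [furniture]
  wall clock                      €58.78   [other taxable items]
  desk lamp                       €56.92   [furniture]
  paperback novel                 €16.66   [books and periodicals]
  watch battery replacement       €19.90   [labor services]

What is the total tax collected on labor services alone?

€2.28

Photo printing (20 prints) €10.50: labor services → 7.5% → €0.79
Watch battery replacement €19.90: labor services → 7.5% → €1.49
Tax on labor services = €0.79 + €1.49 = €2.28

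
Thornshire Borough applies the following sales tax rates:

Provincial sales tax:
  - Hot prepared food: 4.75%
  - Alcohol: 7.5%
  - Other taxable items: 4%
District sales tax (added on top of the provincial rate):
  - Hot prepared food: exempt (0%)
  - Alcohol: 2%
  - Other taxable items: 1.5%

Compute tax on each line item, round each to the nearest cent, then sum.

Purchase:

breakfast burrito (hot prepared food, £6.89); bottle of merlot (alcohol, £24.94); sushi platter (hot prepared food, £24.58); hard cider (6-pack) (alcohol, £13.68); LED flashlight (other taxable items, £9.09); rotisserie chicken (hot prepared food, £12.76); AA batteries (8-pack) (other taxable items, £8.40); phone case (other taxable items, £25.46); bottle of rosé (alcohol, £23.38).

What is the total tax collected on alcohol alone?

Bottle of merlot £24.94: alcohol → 7.5% + 2% district = 9.5% → £2.37
Hard cider (6-pack) £13.68: alcohol → 7.5% + 2% district = 9.5% → £1.30
Bottle of rosé £23.38: alcohol → 7.5% + 2% district = 9.5% → £2.22
Tax on alcohol = £2.37 + £1.30 + £2.22 = £5.89

£5.89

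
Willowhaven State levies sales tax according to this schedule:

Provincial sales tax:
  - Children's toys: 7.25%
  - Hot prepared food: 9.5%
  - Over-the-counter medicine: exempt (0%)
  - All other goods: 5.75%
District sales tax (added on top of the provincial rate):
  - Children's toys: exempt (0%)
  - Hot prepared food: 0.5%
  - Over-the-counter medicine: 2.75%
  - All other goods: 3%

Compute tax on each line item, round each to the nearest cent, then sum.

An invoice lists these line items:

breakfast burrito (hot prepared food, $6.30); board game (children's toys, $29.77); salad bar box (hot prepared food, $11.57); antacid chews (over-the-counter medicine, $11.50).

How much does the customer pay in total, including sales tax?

Breakfast burrito $6.30: hot prepared food → 9.5% + 0.5% district = 10% → $0.63
Board game $29.77: children's toys → 7.25% + 0% district = 7.25% → $2.16
Salad bar box $11.57: hot prepared food → 9.5% + 0.5% district = 10% → $1.16
Antacid chews $11.50: over-the-counter medicine → 0% + 2.75% district = 2.75% → $0.32
Subtotal = $59.14; tax = $4.27; total due = $63.41

$63.41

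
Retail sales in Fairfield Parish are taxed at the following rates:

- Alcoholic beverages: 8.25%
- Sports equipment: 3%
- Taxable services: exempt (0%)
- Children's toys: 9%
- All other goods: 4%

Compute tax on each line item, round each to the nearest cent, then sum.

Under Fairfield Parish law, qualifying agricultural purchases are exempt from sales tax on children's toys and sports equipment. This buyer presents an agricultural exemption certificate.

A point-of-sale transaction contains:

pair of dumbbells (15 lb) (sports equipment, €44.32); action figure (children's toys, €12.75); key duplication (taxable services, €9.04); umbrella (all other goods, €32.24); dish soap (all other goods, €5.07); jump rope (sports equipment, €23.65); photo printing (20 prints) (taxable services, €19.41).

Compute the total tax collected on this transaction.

€1.49

Pair of dumbbells (15 lb) €44.32: sports equipment, buyer-exempt → 0% → €0.00
Action figure €12.75: children's toys, buyer-exempt → 0% → €0.00
Key duplication €9.04: taxable services → 0% → €0.00
Umbrella €32.24: all other goods → 4% → €1.29
Dish soap €5.07: all other goods → 4% → €0.20
Jump rope €23.65: sports equipment, buyer-exempt → 0% → €0.00
Photo printing (20 prints) €19.41: taxable services → 0% → €0.00
Total tax = €1.29 + €0.20 = €1.49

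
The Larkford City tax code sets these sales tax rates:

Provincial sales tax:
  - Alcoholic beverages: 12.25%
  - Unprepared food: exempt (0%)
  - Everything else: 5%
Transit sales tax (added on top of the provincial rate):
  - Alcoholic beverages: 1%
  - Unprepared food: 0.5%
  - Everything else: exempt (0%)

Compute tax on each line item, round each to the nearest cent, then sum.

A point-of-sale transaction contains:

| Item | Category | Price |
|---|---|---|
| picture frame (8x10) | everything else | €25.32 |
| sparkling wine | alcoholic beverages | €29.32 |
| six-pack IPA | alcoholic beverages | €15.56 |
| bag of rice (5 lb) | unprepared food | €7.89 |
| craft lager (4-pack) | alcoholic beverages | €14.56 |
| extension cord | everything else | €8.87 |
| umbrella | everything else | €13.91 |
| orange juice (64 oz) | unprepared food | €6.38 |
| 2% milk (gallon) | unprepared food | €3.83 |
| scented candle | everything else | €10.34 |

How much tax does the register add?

Picture frame (8x10) €25.32: everything else → 5% + 0% transit = 5% → €1.27
Sparkling wine €29.32: alcoholic beverages → 12.25% + 1% transit = 13.25% → €3.88
Six-pack IPA €15.56: alcoholic beverages → 12.25% + 1% transit = 13.25% → €2.06
Bag of rice (5 lb) €7.89: unprepared food → 0% + 0.5% transit = 0.5% → €0.04
Craft lager (4-pack) €14.56: alcoholic beverages → 12.25% + 1% transit = 13.25% → €1.93
Extension cord €8.87: everything else → 5% + 0% transit = 5% → €0.44
Umbrella €13.91: everything else → 5% + 0% transit = 5% → €0.70
Orange juice (64 oz) €6.38: unprepared food → 0% + 0.5% transit = 0.5% → €0.03
2% milk (gallon) €3.83: unprepared food → 0% + 0.5% transit = 0.5% → €0.02
Scented candle €10.34: everything else → 5% + 0% transit = 5% → €0.52
Total tax = €1.27 + €3.88 + €2.06 + €0.04 + €1.93 + €0.44 + €0.70 + €0.03 + €0.02 + €0.52 = €10.89

€10.89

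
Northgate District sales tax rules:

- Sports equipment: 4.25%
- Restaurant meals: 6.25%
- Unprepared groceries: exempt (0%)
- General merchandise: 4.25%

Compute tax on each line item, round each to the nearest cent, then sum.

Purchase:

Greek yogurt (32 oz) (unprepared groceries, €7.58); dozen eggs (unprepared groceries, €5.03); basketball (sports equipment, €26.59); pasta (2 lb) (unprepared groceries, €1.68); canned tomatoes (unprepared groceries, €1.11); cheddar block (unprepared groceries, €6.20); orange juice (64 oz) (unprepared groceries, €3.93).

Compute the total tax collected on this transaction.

Greek yogurt (32 oz) €7.58: unprepared groceries → 0% → €0.00
Dozen eggs €5.03: unprepared groceries → 0% → €0.00
Basketball €26.59: sports equipment → 4.25% → €1.13
Pasta (2 lb) €1.68: unprepared groceries → 0% → €0.00
Canned tomatoes €1.11: unprepared groceries → 0% → €0.00
Cheddar block €6.20: unprepared groceries → 0% → €0.00
Orange juice (64 oz) €3.93: unprepared groceries → 0% → €0.00
Total tax = €1.13

€1.13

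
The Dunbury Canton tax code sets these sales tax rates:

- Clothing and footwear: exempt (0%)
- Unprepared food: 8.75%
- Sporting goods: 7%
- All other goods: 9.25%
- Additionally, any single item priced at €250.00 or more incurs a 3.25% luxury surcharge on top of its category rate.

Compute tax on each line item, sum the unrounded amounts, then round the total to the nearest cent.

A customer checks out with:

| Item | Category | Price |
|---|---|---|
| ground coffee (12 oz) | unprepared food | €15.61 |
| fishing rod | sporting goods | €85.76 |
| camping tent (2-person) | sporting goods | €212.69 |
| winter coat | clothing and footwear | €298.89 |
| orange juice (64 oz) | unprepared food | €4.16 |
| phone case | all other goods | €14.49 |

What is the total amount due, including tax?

€665.28

Ground coffee (12 oz) €15.61: unprepared food → 8.75% → €1.365875
Fishing rod €85.76: sporting goods → 7% → €6.0032
Camping tent (2-person) €212.69: sporting goods → 7% → €14.8883
Winter coat €298.89: clothing and footwear → 0% + 3.25% surcharge = 3.25% → €9.713925
Orange juice (64 oz) €4.16: unprepared food → 8.75% → €0.364
Phone case €14.49: all other goods → 9.25% → €1.340325
Subtotal = €631.60; unrounded tax = €33.675625 → €33.68; total due = €665.28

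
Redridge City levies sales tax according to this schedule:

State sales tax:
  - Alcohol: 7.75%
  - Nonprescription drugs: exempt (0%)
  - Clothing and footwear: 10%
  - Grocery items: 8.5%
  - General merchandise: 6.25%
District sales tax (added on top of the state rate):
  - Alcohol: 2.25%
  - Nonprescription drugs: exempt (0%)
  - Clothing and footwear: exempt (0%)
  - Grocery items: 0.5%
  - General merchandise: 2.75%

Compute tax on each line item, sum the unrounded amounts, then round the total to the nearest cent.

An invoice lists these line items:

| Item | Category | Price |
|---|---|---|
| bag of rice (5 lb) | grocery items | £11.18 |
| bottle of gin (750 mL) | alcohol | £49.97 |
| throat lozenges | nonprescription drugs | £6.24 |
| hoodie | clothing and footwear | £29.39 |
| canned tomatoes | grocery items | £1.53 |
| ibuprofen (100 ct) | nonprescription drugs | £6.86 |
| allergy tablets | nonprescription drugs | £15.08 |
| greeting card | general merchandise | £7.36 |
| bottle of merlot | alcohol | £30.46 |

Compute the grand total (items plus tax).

£170.86

Bag of rice (5 lb) £11.18: grocery items → 8.5% + 0.5% district = 9% → £1.0062
Bottle of gin (750 mL) £49.97: alcohol → 7.75% + 2.25% district = 10% → £4.997
Throat lozenges £6.24: nonprescription drugs → 0% + 0% district = 0% → £0.00
Hoodie £29.39: clothing and footwear → 10% + 0% district = 10% → £2.939
Canned tomatoes £1.53: grocery items → 8.5% + 0.5% district = 9% → £0.1377
Ibuprofen (100 ct) £6.86: nonprescription drugs → 0% + 0% district = 0% → £0.00
Allergy tablets £15.08: nonprescription drugs → 0% + 0% district = 0% → £0.00
Greeting card £7.36: general merchandise → 6.25% + 2.75% district = 9% → £0.6624
Bottle of merlot £30.46: alcohol → 7.75% + 2.25% district = 10% → £3.046
Subtotal = £158.07; unrounded tax = £12.7883 → £12.79; total due = £170.86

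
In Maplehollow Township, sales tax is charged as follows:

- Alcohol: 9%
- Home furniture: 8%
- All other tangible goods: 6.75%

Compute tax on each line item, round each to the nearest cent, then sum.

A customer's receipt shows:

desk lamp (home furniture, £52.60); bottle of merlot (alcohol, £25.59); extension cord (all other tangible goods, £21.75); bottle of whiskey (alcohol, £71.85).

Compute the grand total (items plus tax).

Desk lamp £52.60: home furniture → 8% → £4.21
Bottle of merlot £25.59: alcohol → 9% → £2.30
Extension cord £21.75: all other tangible goods → 6.75% → £1.47
Bottle of whiskey £71.85: alcohol → 9% → £6.47
Subtotal = £171.79; tax = £14.45; total due = £186.24

£186.24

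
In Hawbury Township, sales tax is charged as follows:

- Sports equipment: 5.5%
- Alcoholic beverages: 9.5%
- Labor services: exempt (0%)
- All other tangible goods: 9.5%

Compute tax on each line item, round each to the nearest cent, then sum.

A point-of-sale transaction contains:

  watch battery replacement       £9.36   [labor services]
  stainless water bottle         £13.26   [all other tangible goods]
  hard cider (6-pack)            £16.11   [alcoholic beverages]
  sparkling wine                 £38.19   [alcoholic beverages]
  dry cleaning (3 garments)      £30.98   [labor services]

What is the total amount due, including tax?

£114.32

Watch battery replacement £9.36: labor services → 0% → £0.00
Stainless water bottle £13.26: all other tangible goods → 9.5% → £1.26
Hard cider (6-pack) £16.11: alcoholic beverages → 9.5% → £1.53
Sparkling wine £38.19: alcoholic beverages → 9.5% → £3.63
Dry cleaning (3 garments) £30.98: labor services → 0% → £0.00
Subtotal = £107.90; tax = £6.42; total due = £114.32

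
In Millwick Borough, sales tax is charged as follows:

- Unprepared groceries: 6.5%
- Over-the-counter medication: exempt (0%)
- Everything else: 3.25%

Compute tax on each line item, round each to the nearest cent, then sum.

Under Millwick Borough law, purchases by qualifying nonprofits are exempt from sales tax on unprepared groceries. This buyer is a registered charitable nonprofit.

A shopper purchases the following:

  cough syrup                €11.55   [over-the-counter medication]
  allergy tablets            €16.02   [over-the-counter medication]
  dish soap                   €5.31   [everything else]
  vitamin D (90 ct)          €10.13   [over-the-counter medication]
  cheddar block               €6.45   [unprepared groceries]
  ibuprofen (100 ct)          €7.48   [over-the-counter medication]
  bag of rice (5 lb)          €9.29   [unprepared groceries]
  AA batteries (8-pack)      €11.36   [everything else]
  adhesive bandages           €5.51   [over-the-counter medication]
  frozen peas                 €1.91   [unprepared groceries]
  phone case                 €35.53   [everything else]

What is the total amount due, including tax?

€122.23

Cough syrup €11.55: over-the-counter medication → 0% → €0.00
Allergy tablets €16.02: over-the-counter medication → 0% → €0.00
Dish soap €5.31: everything else → 3.25% → €0.17
Vitamin D (90 ct) €10.13: over-the-counter medication → 0% → €0.00
Cheddar block €6.45: unprepared groceries, buyer-exempt → 0% → €0.00
Ibuprofen (100 ct) €7.48: over-the-counter medication → 0% → €0.00
Bag of rice (5 lb) €9.29: unprepared groceries, buyer-exempt → 0% → €0.00
AA batteries (8-pack) €11.36: everything else → 3.25% → €0.37
Adhesive bandages €5.51: over-the-counter medication → 0% → €0.00
Frozen peas €1.91: unprepared groceries, buyer-exempt → 0% → €0.00
Phone case €35.53: everything else → 3.25% → €1.15
Subtotal = €120.54; tax = €1.69; total due = €122.23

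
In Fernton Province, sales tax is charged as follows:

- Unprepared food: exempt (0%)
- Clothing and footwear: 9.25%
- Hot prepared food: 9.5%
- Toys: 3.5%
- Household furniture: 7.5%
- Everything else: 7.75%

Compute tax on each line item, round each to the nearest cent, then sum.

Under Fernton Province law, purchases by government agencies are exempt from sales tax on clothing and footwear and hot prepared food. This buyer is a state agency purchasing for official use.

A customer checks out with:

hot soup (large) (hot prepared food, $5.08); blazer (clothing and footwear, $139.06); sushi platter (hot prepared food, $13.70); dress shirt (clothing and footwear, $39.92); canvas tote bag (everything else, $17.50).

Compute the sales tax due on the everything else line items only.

$1.36

Canvas tote bag $17.50: everything else → 7.75% → $1.36
Tax on everything else = $1.36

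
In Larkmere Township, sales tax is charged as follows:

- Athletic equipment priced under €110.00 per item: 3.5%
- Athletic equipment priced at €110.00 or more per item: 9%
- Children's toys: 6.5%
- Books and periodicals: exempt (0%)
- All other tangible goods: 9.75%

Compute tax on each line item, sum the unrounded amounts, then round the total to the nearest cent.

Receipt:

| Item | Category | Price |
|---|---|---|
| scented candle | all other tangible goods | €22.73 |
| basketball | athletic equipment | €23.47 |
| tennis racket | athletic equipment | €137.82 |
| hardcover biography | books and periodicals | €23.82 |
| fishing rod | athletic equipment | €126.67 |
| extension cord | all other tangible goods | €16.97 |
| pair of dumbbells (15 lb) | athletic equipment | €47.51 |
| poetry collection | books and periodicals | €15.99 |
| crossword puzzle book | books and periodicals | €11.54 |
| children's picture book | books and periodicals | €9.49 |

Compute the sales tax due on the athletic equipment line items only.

€26.29

Basketball €23.47: athletic equipment, under €110.00 → 3.5% → €0.82145
Tennis racket €137.82: athletic equipment, €110.00 or more → 9% → €12.4038
Fishing rod €126.67: athletic equipment, €110.00 or more → 9% → €11.4003
Pair of dumbbells (15 lb) €47.51: athletic equipment, under €110.00 → 3.5% → €1.66285
Tax on athletic equipment: unrounded sum = €26.2884 → €26.29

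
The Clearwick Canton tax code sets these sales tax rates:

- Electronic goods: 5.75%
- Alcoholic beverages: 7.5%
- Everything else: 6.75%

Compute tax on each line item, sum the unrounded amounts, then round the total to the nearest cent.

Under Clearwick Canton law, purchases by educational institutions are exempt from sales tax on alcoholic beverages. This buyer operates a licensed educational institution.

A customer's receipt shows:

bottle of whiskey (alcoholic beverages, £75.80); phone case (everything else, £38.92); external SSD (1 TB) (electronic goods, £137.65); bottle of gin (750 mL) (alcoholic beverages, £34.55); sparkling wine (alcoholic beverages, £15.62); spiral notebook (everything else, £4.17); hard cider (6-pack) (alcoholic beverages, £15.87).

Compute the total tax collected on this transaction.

Bottle of whiskey £75.80: alcoholic beverages, buyer-exempt → 0% → £0.00
Phone case £38.92: everything else → 6.75% → £2.6271
External SSD (1 TB) £137.65: electronic goods → 5.75% → £7.914875
Bottle of gin (750 mL) £34.55: alcoholic beverages, buyer-exempt → 0% → £0.00
Sparkling wine £15.62: alcoholic beverages, buyer-exempt → 0% → £0.00
Spiral notebook £4.17: everything else → 6.75% → £0.281475
Hard cider (6-pack) £15.87: alcoholic beverages, buyer-exempt → 0% → £0.00
Unrounded tax sum = £10.82345 → £10.82

£10.82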